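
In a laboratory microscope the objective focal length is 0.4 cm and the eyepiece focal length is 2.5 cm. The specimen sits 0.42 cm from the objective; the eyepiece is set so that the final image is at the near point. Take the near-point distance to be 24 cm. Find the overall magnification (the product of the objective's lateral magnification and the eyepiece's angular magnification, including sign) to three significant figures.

Objective: 1/d_i = 1/f_obj - 1/d_o = 1/0.4 - 1/0.42 = 0.11905 cm^-1, so d_i = 8.400 cm.
m_obj = -d_i/d_o = -8.400/0.42 = -20.000.
Eyepiece angular magnification (image at near point): M_eye = 1 + D/f_e = 1 + 24/2.5 = 10.600.
Overall M = m_obj x M_eye = (-20.000)(10.600) = -212.00.

-212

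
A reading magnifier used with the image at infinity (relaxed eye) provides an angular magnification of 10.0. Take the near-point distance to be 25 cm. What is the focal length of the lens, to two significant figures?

For the image at infinity, M = D/f.
f = D/M = 25/10.0 = 2.500 cm.

2.5 cm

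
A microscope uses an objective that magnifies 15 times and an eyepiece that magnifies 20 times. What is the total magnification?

300

The overall magnification of a compound microscope is the product of the objective and eyepiece magnifications:
M = M_obj x M_eye = 15 x 20 = 300.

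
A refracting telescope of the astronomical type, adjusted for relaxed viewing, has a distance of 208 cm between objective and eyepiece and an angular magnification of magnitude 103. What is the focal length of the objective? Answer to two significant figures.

210 cm

In normal adjustment the tube length equals f_obj + f_eye and |M| = f_obj/f_eye.
So f_obj = 103 f_eye and 103 f_eye + f_eye = 208 cm, giving f_eye = 208/104 = 2.000 cm and f_obj = 206.000 cm.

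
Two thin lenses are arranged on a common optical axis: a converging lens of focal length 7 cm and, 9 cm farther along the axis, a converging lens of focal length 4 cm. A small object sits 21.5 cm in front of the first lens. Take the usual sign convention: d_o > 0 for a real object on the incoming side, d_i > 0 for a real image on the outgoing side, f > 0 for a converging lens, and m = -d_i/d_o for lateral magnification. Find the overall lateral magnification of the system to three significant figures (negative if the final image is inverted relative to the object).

First lens: d_i1 = 1/(1/7 - 1/21.5) = 10.379 cm.
m_1 = -(10.379)/21.5 = -0.4828.
This image would form 10.379 cm past lens 1, i.e. 1.379 cm beyond lens 2, so it is a virtual object for lens 2: d_o2 = 9 - 10.379 = -1.379 cm.
Second lens: d_i2 = 1/(1/4 - 1/(-1.379)) = 1.026 cm.
m_2 = -(1.026)/(-1.379) = 0.7436.
The system's lateral magnification is m_1 m_2 = (-0.4828)(0.7436) = -0.3590.

-0.359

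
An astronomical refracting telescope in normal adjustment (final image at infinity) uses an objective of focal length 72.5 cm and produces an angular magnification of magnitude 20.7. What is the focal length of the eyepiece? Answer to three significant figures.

3.50 cm

|M| = f_obj/f_eye, so f_eye = f_obj/|M| = 72.5/20.7 = 3.502 cm.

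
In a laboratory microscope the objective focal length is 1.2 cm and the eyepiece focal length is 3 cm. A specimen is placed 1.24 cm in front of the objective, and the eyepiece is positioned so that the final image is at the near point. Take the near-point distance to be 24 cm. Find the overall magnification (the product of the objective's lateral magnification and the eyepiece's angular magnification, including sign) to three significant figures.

-270

Objective: 1/d_i = 1/f_obj - 1/d_o = 1/1.2 - 1/1.24 = 0.02688 cm^-1, so d_i = 37.200 cm.
m_obj = -d_i/d_o = -37.200/1.24 = -30.000.
Eyepiece angular magnification (image at near point): M_eye = 1 + D/f_e = 1 + 24/3 = 9.000.
Overall M = m_obj x M_eye = (-30.000)(9.000) = -270.00.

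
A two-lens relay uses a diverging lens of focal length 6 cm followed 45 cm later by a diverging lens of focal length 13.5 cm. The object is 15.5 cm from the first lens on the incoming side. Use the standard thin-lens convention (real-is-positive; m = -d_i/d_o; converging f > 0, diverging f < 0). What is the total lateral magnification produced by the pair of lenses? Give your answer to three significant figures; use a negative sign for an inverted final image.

0.0600

Applying the thin-lens equation to the first lens, 1/(-6) = 1/15.5 + 1/d_i1, which gives d_i1 = -4.326 cm.
Its lateral magnification is m_1 = -d_i1/d_o1 = -(-4.326)/15.5 = 0.2791.
The intermediate image is virtual, 4.326 cm to the left of lens 1, so d_o2 = L - d_i1 = 45 - (-4.326) = 49.326 cm.
Applying the thin-lens equation again with f_2 = -13.5 cm and d_o2 = 49.326 cm gives d_i2 = -10.599 cm.
m_2 = -(-10.599)/(49.326) = 0.2149.
The system's lateral magnification is m_1 m_2 = (0.2791)(0.2149) = 0.0600.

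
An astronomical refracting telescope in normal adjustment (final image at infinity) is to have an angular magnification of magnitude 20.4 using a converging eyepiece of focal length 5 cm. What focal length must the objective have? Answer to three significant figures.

|M| = f_obj/|f_eye|, so f_obj = |M| x |f_eye| = 20.4 x 5 = 102.000 cm.

102 cm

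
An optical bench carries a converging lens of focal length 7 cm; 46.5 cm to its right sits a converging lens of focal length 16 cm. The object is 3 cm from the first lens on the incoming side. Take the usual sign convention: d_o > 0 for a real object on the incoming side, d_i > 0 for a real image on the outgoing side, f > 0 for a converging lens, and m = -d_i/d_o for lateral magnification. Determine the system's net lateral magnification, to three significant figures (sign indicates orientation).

Lens 1: 1/d_i1 = 1/f_1 - 1/d_o1 = 1/7 - 1/3 = -0.19048 cm^-1, so d_i1 = -5.250 cm.
m_1 = -(-5.250)/3 = 1.7500.
The intermediate image is virtual, 5.250 cm to the left of lens 1, so d_o2 = L - d_i1 = 46.5 - (-5.250) = 51.750 cm.
Lens 2: 1/d_i2 = 1/f_2 - 1/d_o2 = 1/16 - 1/(51.750) = 0.04318 cm^-1, so d_i2 = 23.161 cm.
m_2 = -(23.161)/(51.750) = -0.4476.
Overall magnification: m = m_1 m_2 = -0.7832.

-0.783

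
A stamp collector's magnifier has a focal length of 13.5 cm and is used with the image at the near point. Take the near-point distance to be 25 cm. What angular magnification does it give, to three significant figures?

M = 1 + D/f = 1 + 25/13.5 = 2.852.

2.85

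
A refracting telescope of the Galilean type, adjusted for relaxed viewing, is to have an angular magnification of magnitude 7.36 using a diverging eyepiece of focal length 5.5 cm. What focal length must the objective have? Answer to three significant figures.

40.5 cm

|M| = f_obj/|f_eye|, so f_obj = |M| x |f_eye| = 7.36 x 5.5 = 40.480 cm.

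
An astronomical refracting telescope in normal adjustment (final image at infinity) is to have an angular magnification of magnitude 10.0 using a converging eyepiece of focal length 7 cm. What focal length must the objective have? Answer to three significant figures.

|M| = f_obj/|f_eye|, so f_obj = |M| x |f_eye| = 10.0 x 7 = 70.000 cm.

70.0 cm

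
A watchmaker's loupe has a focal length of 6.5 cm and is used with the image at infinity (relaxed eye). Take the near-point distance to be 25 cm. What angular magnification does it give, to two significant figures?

M = D/f = 25/6.5 = 3.846.

3.8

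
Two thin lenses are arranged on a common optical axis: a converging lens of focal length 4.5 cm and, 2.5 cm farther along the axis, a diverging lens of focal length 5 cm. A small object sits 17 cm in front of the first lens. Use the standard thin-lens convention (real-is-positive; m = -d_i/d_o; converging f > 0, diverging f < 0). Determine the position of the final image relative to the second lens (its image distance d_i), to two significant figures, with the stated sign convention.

Applying the thin-lens equation to the first lens, 1/4.5 = 1/17 + 1/d_i1, which gives d_i1 = 6.120 cm.
Since 6.120 cm > 2.5 cm, the first image lies past the second lens and serves as a virtual object: d_o2 = L - d_i1 = -3.620 cm.
Applying the thin-lens equation again with f_2 = -5 cm and d_o2 = -3.620 cm gives d_i2 = 13.116 cm.

13 cm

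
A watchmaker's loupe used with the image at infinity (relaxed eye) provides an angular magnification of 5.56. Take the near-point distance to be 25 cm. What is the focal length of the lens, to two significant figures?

4.5 cm

For the image at infinity, M = D/f.
f = D/M = 25/5.56 = 4.496 cm.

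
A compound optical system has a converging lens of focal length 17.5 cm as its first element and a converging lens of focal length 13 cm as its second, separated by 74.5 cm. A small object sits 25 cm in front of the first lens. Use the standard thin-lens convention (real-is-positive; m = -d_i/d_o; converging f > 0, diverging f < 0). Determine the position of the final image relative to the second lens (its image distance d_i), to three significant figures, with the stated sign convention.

66.4 cm

First lens: d_i1 = 1/(1/17.5 - 1/25) = 58.333 cm.
That image sits 16.167 cm in front of the second lens, so d_o2 = 16.167 cm.
Second lens: d_i2 = 1/(1/13 - 1/(16.167)) = 66.368 cm.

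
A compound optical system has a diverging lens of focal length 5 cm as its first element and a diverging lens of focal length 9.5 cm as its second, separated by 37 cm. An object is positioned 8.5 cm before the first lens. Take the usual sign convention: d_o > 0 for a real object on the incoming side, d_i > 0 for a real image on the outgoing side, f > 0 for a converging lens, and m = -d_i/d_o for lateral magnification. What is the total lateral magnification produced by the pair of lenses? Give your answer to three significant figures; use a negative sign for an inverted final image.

0.0709

First lens: d_i1 = 1/(1/(-5) - 1/8.5) = -3.148 cm.
m_1 = -(-3.148)/8.5 = 0.3704.
With d_i1 < 0 the first image is virtual and lies on the object side; the object distance for lens 2 is d_o2 = 37 - (-3.148) = 40.148 cm.
Second lens: d_i2 = 1/(1/(-9.5) - 1/(40.148)) = -7.682 cm.
m_2 = -(-7.682)/(40.148) = 0.1913.
Total m = m_1 x m_2 = (0.3704)(0.1913) = 0.0709.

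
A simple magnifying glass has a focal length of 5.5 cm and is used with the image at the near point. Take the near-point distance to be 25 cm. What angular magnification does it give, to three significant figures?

M = 1 + D/f = 1 + 25/5.5 = 5.545.

5.55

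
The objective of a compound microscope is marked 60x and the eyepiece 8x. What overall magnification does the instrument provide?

480

The overall magnification of a compound microscope is the product of the objective and eyepiece magnifications:
M = M_obj x M_eye = 60 x 8 = 480.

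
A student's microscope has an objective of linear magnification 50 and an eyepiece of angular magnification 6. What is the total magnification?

The overall magnification of a compound microscope is the product of the objective and eyepiece magnifications:
M = M_obj x M_eye = 50 x 6 = 300.

300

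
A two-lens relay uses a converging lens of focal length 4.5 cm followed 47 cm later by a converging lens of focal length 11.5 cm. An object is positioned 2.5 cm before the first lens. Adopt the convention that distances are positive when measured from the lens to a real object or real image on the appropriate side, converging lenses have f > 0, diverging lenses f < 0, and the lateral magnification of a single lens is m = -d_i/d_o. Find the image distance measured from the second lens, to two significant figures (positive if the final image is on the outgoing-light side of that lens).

First lens: d_i1 = 1/(1/4.5 - 1/2.5) = -5.625 cm.
The intermediate image is virtual, 5.625 cm to the left of lens 1, so d_o2 = L - d_i1 = 47 - (-5.625) = 52.625 cm.
Second lens: d_i2 = 1/(1/11.5 - 1/(52.625)) = 14.716 cm.

15 cm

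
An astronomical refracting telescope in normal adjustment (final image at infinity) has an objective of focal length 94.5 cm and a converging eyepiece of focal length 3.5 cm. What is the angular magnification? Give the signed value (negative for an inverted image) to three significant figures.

M = -f_obj/f_eye = -94.5/(3.5) = -27.000.

-27.0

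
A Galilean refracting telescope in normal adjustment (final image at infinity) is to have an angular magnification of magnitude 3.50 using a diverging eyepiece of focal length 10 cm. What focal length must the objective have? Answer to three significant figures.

|M| = f_obj/|f_eye|, so f_obj = |M| x |f_eye| = 3.5 x 10 = 35.000 cm.

35.0 cm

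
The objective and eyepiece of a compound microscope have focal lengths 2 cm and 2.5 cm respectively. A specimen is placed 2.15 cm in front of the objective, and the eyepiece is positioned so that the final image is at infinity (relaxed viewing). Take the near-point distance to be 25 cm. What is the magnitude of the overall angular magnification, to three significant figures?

Objective: 1/d_i = 1/f_obj - 1/d_o = 1/2 - 1/2.15 = 0.03488 cm^-1, so d_i = 28.667 cm.
m_obj = -d_i/d_o = -28.667/2.15 = -13.333.
Eyepiece angular magnification (image at infinity): M_eye = D/f_e = 25/2.5 = 10.000.
Overall M = m_obj x M_eye = (-13.333)(10.000) = -133.33.
|M| = 133.33.

133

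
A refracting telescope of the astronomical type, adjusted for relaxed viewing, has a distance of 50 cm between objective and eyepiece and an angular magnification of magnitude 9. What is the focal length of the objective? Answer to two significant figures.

In normal adjustment the tube length equals f_obj + f_eye and |M| = f_obj/f_eye.
So f_obj = 9 f_eye and 9 f_eye + f_eye = 50 cm, giving f_eye = 50/10 = 5.000 cm and f_obj = 45.000 cm.

45 cm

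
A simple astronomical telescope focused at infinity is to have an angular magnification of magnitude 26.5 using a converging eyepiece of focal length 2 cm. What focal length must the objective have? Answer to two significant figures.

53 cm

|M| = f_obj/|f_eye|, so f_obj = |M| x |f_eye| = 26.5 x 2 = 53.000 cm.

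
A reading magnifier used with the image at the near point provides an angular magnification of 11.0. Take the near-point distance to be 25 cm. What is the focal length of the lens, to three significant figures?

2.50 cm

For the image at the near point, M = 1 + D/f.
f = D/(M - 1) = 25/(11.0 - 1) = 2.500 cm.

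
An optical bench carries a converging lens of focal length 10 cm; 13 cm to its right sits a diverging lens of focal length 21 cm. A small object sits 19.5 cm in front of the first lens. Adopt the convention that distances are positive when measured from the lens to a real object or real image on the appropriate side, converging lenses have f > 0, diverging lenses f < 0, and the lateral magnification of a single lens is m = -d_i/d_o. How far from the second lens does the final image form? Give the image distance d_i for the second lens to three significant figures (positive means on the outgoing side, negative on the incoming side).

11.7 cm

Lens 1: 1/d_i1 = 1/f_1 - 1/d_o1 = 1/10 - 1/19.5 = 0.04872 cm^-1, so d_i1 = 20.526 cm.
Since 20.526 cm > 13 cm, the first image lies past the second lens and serves as a virtual object: d_o2 = L - d_i1 = -7.526 cm.
Lens 2: 1/d_i2 = 1/f_2 - 1/d_o2 = 1/(-21) - 1/(-7.526) = 0.08525 cm^-1, so d_i2 = 11.730 cm.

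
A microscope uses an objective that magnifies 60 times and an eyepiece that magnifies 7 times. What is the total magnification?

The overall magnification of a compound microscope is the product of the objective and eyepiece magnifications:
M = M_obj x M_eye = 60 x 7 = 420.

420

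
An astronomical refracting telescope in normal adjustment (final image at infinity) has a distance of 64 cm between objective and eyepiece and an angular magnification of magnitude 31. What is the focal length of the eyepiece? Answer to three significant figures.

In normal adjustment the tube length equals f_obj + f_eye and |M| = f_obj/f_eye.
So f_obj = 31 f_eye and 31 f_eye + f_eye = 64 cm, giving f_eye = 64/32 = 2.000 cm and f_obj = 62.000 cm.

2.00 cm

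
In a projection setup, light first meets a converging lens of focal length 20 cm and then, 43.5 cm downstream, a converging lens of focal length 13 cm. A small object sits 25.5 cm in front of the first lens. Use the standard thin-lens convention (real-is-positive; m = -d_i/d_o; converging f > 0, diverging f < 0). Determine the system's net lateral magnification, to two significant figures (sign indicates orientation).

First lens: d_i1 = 1/(1/20 - 1/25.5) = 92.727 cm.
m_1 = -(92.727)/25.5 = -3.6364.
This image would form 92.727 cm past lens 1, i.e. 49.227 cm beyond lens 2, so it is a virtual object for lens 2: d_o2 = 43.5 - 92.727 = -49.227 cm.
Second lens: d_i2 = 1/(1/13 - 1/(-49.227)) = 10.284 cm.
m_2 = -(10.284)/(-49.227) = 0.2089.
The system's lateral magnification is m_1 m_2 = (-3.6364)(0.2089) = -0.7597.

-0.76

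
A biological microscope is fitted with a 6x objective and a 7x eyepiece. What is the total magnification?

The overall magnification of a compound microscope is the product of the objective and eyepiece magnifications:
M = M_obj x M_eye = 6 x 7 = 42.

42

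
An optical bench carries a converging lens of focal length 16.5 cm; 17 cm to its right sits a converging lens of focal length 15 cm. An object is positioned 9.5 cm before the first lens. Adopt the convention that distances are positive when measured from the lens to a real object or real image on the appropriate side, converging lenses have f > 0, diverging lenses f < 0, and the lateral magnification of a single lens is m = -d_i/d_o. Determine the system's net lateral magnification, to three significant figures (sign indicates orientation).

-1.45

Applying the thin-lens equation to the first lens, 1/16.5 = 1/9.5 + 1/d_i1, which gives d_i1 = -22.393 cm.
Its lateral magnification is m_1 = -d_i1/d_o1 = -(-22.393)/9.5 = 2.3571.
The intermediate image is virtual, 22.393 cm to the left of lens 1, so d_o2 = L - d_i1 = 17 - (-22.393) = 39.393 cm.
Applying the thin-lens equation again with f_2 = 15 cm and d_o2 = 39.393 cm gives d_i2 = 24.224 cm.
m_2 = -(24.224)/(39.393) = -0.6149.
Overall magnification: m = m_1 m_2 = -1.4495.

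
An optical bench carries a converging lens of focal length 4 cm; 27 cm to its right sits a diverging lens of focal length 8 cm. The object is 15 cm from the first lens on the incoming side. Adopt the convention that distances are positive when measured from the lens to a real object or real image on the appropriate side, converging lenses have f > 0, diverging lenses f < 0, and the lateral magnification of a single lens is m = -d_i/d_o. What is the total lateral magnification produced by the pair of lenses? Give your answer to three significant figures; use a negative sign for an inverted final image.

-0.0985

First lens: d_i1 = 1/(1/4 - 1/15) = 5.455 cm.
m_1 = -(5.455)/15 = -0.3636.
The intermediate image is 5.455 cm to the right of lens 1, so d_o2 = L - d_i1 = 27 - 5.455 = 21.545 cm.
Second lens: d_i2 = 1/(1/(-8) - 1/(21.545)) = -5.834 cm.
m_2 = -(-5.834)/(21.545) = 0.2708.
Total m = m_1 x m_2 = (-0.3636)(0.2708) = -0.0985.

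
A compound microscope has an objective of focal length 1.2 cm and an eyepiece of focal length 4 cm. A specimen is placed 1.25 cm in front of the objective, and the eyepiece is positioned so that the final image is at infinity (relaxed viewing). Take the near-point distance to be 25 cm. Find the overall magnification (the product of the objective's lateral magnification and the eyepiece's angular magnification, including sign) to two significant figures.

-150

Objective: 1/d_i = 1/f_obj - 1/d_o = 1/1.2 - 1/1.25 = 0.03333 cm^-1, so d_i = 30.000 cm.
m_obj = -d_i/d_o = -30.000/1.25 = -24.000.
Eyepiece angular magnification (image at infinity): M_eye = D/f_e = 25/4 = 6.250.
Overall M = m_obj x M_eye = (-24.000)(6.250) = -150.00.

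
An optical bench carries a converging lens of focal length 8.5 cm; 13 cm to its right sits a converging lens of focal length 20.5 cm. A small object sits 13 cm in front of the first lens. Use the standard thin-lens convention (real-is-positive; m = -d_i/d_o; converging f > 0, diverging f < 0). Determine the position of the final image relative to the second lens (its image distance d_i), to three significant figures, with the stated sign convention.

Lens 1: 1/d_i1 = 1/f_1 - 1/d_o1 = 1/8.5 - 1/13 = 0.04072 cm^-1, so d_i1 = 24.556 cm.
This image would form 24.556 cm past lens 1, i.e. 11.556 cm beyond lens 2, so it is a virtual object for lens 2: d_o2 = 13 - 24.556 = -11.556 cm.
Lens 2: 1/d_i2 = 1/f_2 - 1/d_o2 = 1/20.5 - 1/(-11.556) = 0.13532 cm^-1, so d_i2 = 7.390 cm.

7.39 cm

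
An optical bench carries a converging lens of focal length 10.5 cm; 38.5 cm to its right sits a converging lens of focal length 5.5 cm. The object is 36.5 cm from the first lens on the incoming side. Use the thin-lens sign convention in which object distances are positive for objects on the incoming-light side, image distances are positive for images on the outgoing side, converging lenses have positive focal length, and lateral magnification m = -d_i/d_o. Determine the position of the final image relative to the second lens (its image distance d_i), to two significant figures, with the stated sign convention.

7.2 cm

Applying the thin-lens equation to the first lens, 1/10.5 = 1/36.5 + 1/d_i1, which gives d_i1 = 14.740 cm.
Object distance for lens 2: d_o2 = 38.5 - 14.740 = 23.760 cm.
Applying the thin-lens equation again with f_2 = 5.5 cm and d_o2 = 23.760 cm gives d_i2 = 7.157 cm.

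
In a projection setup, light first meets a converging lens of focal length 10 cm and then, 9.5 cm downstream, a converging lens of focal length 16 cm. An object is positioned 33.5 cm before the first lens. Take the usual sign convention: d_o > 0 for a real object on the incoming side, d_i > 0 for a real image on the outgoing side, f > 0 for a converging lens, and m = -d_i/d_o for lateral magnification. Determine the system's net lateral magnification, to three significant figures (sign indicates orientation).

-0.328

Applying the thin-lens equation to the first lens, 1/10 = 1/33.5 + 1/d_i1, which gives d_i1 = 14.255 cm.
Its lateral magnification is m_1 = -d_i1/d_o1 = -(14.255)/33.5 = -0.4255.
This image would form 14.255 cm past lens 1, i.e. 4.755 cm beyond lens 2, so it is a virtual object for lens 2: d_o2 = 9.5 - 14.255 = -4.755 cm.
Applying the thin-lens equation again with f_2 = 16 cm and d_o2 = -4.755 cm gives d_i2 = 3.666 cm.
m_2 = -(3.666)/(-4.755) = 0.7709.
Overall magnification: m = m_1 m_2 = -0.3280.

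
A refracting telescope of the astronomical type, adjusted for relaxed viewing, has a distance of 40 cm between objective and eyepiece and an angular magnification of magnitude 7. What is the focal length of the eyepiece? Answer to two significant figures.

5.0 cm

In normal adjustment the tube length equals f_obj + f_eye and |M| = f_obj/f_eye.
So f_obj = 7 f_eye and 7 f_eye + f_eye = 40 cm, giving f_eye = 40/8 = 5.000 cm and f_obj = 35.000 cm.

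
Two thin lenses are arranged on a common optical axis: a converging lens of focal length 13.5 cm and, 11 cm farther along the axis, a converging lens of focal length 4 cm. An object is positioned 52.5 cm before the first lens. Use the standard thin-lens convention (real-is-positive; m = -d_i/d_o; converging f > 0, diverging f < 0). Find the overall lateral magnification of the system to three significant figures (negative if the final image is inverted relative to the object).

-0.124

Applying the thin-lens equation to the first lens, 1/13.5 = 1/52.5 + 1/d_i1, which gives d_i1 = 18.173 cm.
Its lateral magnification is m_1 = -d_i1/d_o1 = -(18.173)/52.5 = -0.3462.
Since 18.173 cm > 11 cm, the first image lies past the second lens and serves as a virtual object: d_o2 = L - d_i1 = -7.173 cm.
Applying the thin-lens equation again with f_2 = 4 cm and d_o2 = -7.173 cm gives d_i2 = 2.568 cm.
m_2 = -(2.568)/(-7.173) = 0.3580.
Total m = m_1 x m_2 = (-0.3462)(0.3580) = -0.1239.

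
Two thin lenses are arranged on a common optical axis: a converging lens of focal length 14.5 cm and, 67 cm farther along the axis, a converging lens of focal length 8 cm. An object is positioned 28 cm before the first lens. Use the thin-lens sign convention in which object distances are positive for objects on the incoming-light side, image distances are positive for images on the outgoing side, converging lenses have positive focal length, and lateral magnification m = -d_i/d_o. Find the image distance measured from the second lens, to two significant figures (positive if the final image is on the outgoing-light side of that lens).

Lens 1: 1/d_i1 = 1/f_1 - 1/d_o1 = 1/14.5 - 1/28 = 0.03325 cm^-1, so d_i1 = 30.074 cm.
Object distance for lens 2: d_o2 = 67 - 30.074 = 36.926 cm.
Lens 2: 1/d_i2 = 1/f_2 - 1/d_o2 = 1/8 - 1/(36.926) = 0.09792 cm^-1, so d_i2 = 10.213 cm.

10 cm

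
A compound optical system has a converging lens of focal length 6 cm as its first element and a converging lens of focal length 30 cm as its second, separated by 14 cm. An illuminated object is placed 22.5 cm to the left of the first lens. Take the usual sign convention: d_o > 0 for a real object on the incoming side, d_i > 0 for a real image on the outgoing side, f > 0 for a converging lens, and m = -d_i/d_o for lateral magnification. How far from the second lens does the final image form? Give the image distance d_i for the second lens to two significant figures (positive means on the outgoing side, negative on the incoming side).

-7.2 cm

Lens 1: 1/d_i1 = 1/f_1 - 1/d_o1 = 1/6 - 1/22.5 = 0.12222 cm^-1, so d_i1 = 8.182 cm.
Object distance for lens 2: d_o2 = 14 - 8.182 = 5.818 cm.
Lens 2: 1/d_i2 = 1/f_2 - 1/d_o2 = 1/30 - 1/(5.818) = -0.13854 cm^-1, so d_i2 = -7.218 cm.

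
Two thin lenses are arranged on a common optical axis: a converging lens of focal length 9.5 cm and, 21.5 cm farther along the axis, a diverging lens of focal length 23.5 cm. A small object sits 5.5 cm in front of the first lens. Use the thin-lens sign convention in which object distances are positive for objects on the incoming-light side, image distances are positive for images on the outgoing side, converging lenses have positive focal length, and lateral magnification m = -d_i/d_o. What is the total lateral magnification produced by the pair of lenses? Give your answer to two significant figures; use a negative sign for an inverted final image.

0.96

Applying the thin-lens equation to the first lens, 1/9.5 = 1/5.5 + 1/d_i1, which gives d_i1 = -13.062 cm.
Its lateral magnification is m_1 = -d_i1/d_o1 = -(-13.062)/5.5 = 2.3750.
The intermediate image is virtual, 13.062 cm to the left of lens 1, so d_o2 = L - d_i1 = 21.5 - (-13.062) = 34.562 cm.
Applying the thin-lens equation again with f_2 = -23.5 cm and d_o2 = 34.562 cm gives d_i2 = -13.989 cm.
m_2 = -(-13.989)/(34.562) = 0.4047.
Total m = m_1 x m_2 = (2.3750)(0.4047) = 0.9612.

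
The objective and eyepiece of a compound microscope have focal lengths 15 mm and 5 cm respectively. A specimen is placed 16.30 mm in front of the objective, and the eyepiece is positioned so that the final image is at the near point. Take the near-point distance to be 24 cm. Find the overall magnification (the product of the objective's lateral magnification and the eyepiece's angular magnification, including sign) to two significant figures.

-67

Convert to cm: f_obj = 15 mm = 1.5 cm; d_o = 16.30 mm = 1.63 cm.
Objective: 1/d_i = 1/f_obj - 1/d_o = 1/1.5 - 1/1.63 = 0.05317 cm^-1, so d_i = 18.808 cm.
m_obj = -d_i/d_o = -18.808/1.63 = -11.538.
Eyepiece angular magnification (image at near point): M_eye = 1 + D/f_e = 1 + 24/5 = 5.800.
Overall M = m_obj x M_eye = (-11.538)(5.800) = -66.92.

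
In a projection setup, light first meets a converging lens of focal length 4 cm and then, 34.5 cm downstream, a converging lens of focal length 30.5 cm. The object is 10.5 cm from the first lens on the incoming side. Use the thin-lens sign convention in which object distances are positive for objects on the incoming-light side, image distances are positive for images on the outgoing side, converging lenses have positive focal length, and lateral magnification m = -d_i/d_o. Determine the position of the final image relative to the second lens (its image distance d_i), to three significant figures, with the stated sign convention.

-347 cm

Applying the thin-lens equation to the first lens, 1/4 = 1/10.5 + 1/d_i1, which gives d_i1 = 6.462 cm.
Object distance for lens 2: d_o2 = 34.5 - 6.462 = 28.038 cm.
Applying the thin-lens equation again with f_2 = 30.5 cm and d_o2 = 28.038 cm gives d_i2 = -347.414 cm.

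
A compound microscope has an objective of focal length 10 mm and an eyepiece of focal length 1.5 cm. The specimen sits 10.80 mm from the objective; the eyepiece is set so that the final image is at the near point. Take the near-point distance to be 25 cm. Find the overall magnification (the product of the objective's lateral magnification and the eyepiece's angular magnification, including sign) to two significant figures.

Convert to cm: f_obj = 10 mm = 1 cm; d_o = 10.80 mm = 1.08 cm.
Objective: 1/d_i = 1/f_obj - 1/d_o = 1/1 - 1/1.08 = 0.07407 cm^-1, so d_i = 13.500 cm.
m_obj = -d_i/d_o = -13.500/1.08 = -12.500.
Eyepiece angular magnification (image at near point): M_eye = 1 + D/f_e = 1 + 25/1.5 = 17.667.
Overall M = m_obj x M_eye = (-12.500)(17.667) = -220.83.

-220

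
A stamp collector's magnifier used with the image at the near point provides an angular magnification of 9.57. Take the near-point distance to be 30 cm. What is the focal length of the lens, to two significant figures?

3.5 cm

For the image at the near point, M = 1 + D/f.
f = D/(M - 1) = 30/(9.57 - 1) = 3.501 cm.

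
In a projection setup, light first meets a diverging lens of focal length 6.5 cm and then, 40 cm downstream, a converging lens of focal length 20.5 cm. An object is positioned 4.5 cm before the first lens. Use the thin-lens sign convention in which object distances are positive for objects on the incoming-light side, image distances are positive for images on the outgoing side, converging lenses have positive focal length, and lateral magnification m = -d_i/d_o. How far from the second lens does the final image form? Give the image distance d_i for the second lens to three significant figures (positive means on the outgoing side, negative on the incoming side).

39.5 cm

First lens: d_i1 = 1/(1/(-6.5) - 1/4.5) = -2.659 cm.
The intermediate image is virtual, 2.659 cm to the left of lens 1, so d_o2 = L - d_i1 = 40 - (-2.659) = 42.659 cm.
Second lens: d_i2 = 1/(1/20.5 - 1/(42.659)) = 39.465 cm.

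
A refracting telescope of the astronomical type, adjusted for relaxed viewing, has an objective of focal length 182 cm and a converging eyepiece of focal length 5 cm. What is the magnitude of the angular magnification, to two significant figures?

36

|M| = f_obj/|f_eye| = 182/5 = 36.400.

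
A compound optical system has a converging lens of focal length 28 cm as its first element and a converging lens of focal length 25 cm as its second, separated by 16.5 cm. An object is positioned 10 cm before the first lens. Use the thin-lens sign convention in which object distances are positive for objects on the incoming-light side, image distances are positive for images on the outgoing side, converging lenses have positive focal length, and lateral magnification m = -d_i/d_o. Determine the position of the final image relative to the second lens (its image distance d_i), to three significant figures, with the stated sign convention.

114 cm

Lens 1: 1/d_i1 = 1/f_1 - 1/d_o1 = 1/28 - 1/10 = -0.06429 cm^-1, so d_i1 = -15.556 cm.
With d_i1 < 0 the first image is virtual and lies on the object side; the object distance for lens 2 is d_o2 = 16.5 - (-15.556) = 32.056 cm.
Lens 2: 1/d_i2 = 1/f_2 - 1/d_o2 = 1/25 - 1/(32.056) = 0.00880 cm^-1, so d_i2 = 113.583 cm.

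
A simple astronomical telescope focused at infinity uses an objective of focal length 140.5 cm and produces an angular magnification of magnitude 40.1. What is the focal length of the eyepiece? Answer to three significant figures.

|M| = f_obj/f_eye, so f_eye = f_obj/|M| = 140.5/40.1 = 3.504 cm.

3.50 cm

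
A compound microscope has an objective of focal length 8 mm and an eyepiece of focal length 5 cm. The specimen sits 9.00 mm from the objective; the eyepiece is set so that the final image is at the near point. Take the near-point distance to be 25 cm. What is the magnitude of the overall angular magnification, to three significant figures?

Convert to cm: f_obj = 8 mm = 0.8 cm; d_o = 9.00 mm = 0.90 cm.
Objective: 1/d_i = 1/f_obj - 1/d_o = 1/0.8 - 1/0.90 = 0.13889 cm^-1, so d_i = 7.200 cm.
m_obj = -d_i/d_o = -7.200/0.90 = -8.000.
Eyepiece angular magnification (image at near point): M_eye = 1 + D/f_e = 1 + 25/5 = 6.000.
Overall M = m_obj x M_eye = (-8.000)(6.000) = -48.00.
|M| = 48.00.

48.0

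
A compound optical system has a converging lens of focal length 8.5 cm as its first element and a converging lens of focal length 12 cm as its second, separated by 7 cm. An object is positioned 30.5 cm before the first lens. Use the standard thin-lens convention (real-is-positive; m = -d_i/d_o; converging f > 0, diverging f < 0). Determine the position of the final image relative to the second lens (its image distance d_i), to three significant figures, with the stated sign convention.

Applying the thin-lens equation to the first lens, 1/8.5 = 1/30.5 + 1/d_i1, which gives d_i1 = 11.784 cm.
This image would form 11.784 cm past lens 1, i.e. 4.784 cm beyond lens 2, so it is a virtual object for lens 2: d_o2 = 7 - 11.784 = -4.784 cm.
Applying the thin-lens equation again with f_2 = 12 cm and d_o2 = -4.784 cm gives d_i2 = 3.420 cm.

3.42 cm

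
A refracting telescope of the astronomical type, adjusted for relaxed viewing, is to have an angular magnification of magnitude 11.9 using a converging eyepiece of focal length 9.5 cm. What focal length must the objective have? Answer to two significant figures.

110 cm

|M| = f_obj/|f_eye|, so f_obj = |M| x |f_eye| = 11.9 x 9.5 = 113.050 cm.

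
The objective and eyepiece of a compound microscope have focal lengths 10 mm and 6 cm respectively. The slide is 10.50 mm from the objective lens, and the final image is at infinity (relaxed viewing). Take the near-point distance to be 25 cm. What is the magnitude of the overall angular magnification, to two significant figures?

83

Convert to cm: f_obj = 10 mm = 1 cm; d_o = 10.50 mm = 1.05 cm.
Objective: 1/d_i = 1/f_obj - 1/d_o = 1/1 - 1/1.05 = 0.04762 cm^-1, so d_i = 21.000 cm.
m_obj = -d_i/d_o = -21.000/1.05 = -20.000.
Eyepiece angular magnification (image at infinity): M_eye = D/f_e = 25/6 = 4.167.
Overall M = m_obj x M_eye = (-20.000)(4.167) = -83.33.
|M| = 83.33.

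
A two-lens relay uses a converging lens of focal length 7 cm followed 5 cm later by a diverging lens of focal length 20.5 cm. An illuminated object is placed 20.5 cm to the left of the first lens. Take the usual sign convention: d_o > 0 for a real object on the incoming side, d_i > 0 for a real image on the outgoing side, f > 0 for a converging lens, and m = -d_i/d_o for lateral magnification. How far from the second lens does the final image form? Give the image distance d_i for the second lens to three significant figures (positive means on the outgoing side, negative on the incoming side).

Applying the thin-lens equation to the first lens, 1/7 = 1/20.5 + 1/d_i1, which gives d_i1 = 10.630 cm.
Since 10.630 cm > 5 cm, the first image lies past the second lens and serves as a virtual object: d_o2 = L - d_i1 = -5.630 cm.
Applying the thin-lens equation again with f_2 = -20.5 cm and d_o2 = -5.630 cm gives d_i2 = 7.761 cm.

7.76 cm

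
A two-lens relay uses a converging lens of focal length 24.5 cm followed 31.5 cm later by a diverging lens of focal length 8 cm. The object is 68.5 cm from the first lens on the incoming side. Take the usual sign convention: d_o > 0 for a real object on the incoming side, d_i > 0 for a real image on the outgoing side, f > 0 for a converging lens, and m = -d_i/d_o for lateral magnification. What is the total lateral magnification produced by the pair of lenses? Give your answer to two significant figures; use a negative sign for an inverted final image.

-3.3

Applying the thin-lens equation to the first lens, 1/24.5 = 1/68.5 + 1/d_i1, which gives d_i1 = 38.142 cm.
Its lateral magnification is m_1 = -d_i1/d_o1 = -(38.142)/68.5 = -0.5568.
This image would form 38.142 cm past lens 1, i.e. 6.642 cm beyond lens 2, so it is a virtual object for lens 2: d_o2 = 31.5 - 38.142 = -6.642 cm.
Applying the thin-lens equation again with f_2 = -8 cm and d_o2 = -6.642 cm gives d_i2 = 39.130 cm.
m_2 = -(39.130)/(-6.642) = 5.8912.
Total m = m_1 x m_2 = (-0.5568)(5.8912) = -3.2803.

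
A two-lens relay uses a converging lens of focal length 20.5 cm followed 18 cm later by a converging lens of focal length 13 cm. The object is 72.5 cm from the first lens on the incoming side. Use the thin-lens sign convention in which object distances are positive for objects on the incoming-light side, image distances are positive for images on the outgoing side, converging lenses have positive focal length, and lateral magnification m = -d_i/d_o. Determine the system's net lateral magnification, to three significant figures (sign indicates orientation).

-0.217

Applying the thin-lens equation to the first lens, 1/20.5 = 1/72.5 + 1/d_i1, which gives d_i1 = 28.582 cm.
Its lateral magnification is m_1 = -d_i1/d_o1 = -(28.582)/72.5 = -0.3942.
This image would form 28.582 cm past lens 1, i.e. 10.582 cm beyond lens 2, so it is a virtual object for lens 2: d_o2 = 18 - 28.582 = -10.582 cm.
Applying the thin-lens equation again with f_2 = 13 cm and d_o2 = -10.582 cm gives d_i2 = 5.833 cm.
m_2 = -(5.833)/(-10.582) = 0.5513.
The system's lateral magnification is m_1 m_2 = (-0.3942)(0.5513) = -0.2173.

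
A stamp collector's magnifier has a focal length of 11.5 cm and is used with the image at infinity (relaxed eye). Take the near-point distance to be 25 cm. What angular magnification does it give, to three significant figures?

M = D/f = 25/11.5 = 2.174.

2.17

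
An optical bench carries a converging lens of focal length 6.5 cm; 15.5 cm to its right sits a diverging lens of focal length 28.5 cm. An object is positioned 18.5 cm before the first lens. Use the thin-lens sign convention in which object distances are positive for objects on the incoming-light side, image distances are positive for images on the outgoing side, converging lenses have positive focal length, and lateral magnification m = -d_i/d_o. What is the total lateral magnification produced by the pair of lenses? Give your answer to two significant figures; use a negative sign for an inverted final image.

-0.45

Applying the thin-lens equation to the first lens, 1/6.5 = 1/18.5 + 1/d_i1, which gives d_i1 = 10.021 cm.
Its lateral magnification is m_1 = -d_i1/d_o1 = -(10.021)/18.5 = -0.5417.
Object distance for lens 2: d_o2 = 15.5 - 10.021 = 5.479 cm.
Applying the thin-lens equation again with f_2 = -28.5 cm and d_o2 = 5.479 cm gives d_i2 = -4.596 cm.
m_2 = -(-4.596)/(5.479) = 0.8387.
The system's lateral magnification is m_1 m_2 = (-0.5417)(0.8387) = -0.4543.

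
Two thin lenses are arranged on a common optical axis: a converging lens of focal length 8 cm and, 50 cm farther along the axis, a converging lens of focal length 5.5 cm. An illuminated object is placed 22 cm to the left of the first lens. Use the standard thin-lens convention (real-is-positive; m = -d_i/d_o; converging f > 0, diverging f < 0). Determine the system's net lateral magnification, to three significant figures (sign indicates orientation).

0.0984

First lens: d_i1 = 1/(1/8 - 1/22) = 12.571 cm.
m_1 = -(12.571)/22 = -0.5714.
Object distance for lens 2: d_o2 = 50 - 12.571 = 37.429 cm.
Second lens: d_i2 = 1/(1/5.5 - 1/(37.429)) = 6.447 cm.
m_2 = -(6.447)/(37.429) = -0.1723.
Overall magnification: m = m_1 m_2 = 0.0984.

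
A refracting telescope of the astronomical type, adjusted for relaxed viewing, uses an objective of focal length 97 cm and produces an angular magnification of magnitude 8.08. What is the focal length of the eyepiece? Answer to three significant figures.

12.0 cm

|M| = f_obj/f_eye, so f_eye = f_obj/|M| = 97/8.08 = 12.005 cm.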